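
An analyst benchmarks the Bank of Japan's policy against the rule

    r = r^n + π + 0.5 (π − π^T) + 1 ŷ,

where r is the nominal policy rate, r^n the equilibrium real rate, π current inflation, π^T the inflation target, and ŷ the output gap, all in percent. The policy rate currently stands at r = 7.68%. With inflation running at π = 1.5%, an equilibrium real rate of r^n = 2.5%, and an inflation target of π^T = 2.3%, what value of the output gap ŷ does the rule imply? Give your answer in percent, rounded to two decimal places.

4.08%

1 ŷ = 7.68 − 2.5 − 1.5 − 0.5 × (1.5 − 2.3) = 4.08
ŷ = 4.08 / 1 = 4.08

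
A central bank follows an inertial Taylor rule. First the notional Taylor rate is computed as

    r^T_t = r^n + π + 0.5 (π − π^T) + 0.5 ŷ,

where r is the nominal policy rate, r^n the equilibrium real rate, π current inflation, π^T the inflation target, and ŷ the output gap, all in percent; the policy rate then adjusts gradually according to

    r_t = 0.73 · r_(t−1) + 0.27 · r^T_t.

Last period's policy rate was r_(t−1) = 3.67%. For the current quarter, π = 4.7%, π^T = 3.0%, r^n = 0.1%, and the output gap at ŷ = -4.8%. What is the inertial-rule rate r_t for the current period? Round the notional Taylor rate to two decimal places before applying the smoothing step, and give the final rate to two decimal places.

r^T_t = 0.1 + 4.7 + 0.5 × (4.7 − 3.0) + 0.5 × (-4.8)
   = 0.1 + 4.7 + 0.85 − 2.4 = 3.25
r_t = 0.73 × 3.67 + 0.27 × 3.25 = 2.6791 + 0.8775 = 3.56

3.56%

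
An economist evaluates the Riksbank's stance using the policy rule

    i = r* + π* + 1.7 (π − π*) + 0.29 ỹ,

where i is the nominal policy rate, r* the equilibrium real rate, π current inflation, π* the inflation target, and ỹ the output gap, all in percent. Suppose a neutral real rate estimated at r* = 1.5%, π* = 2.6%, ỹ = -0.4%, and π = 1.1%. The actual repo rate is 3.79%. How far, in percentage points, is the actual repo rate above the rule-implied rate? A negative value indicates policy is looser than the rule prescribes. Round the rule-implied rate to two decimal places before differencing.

2.36 pp

i = 1.5 + 2.6 + 1.7 × (1.1 − 2.6) + 0.29 × (-0.4)
   = 1.5 + 2.6 − 2.55 − 0.116 = 1.43
Deviation = 3.79 − 1.43 = 2.36 pp.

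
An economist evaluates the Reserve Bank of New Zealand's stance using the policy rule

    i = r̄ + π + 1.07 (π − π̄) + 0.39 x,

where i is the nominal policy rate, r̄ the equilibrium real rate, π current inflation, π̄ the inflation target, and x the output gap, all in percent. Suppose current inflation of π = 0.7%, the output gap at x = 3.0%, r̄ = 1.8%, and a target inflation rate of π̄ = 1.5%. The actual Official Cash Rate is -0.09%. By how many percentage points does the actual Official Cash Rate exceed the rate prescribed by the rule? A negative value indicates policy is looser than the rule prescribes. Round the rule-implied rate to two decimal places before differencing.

i = 1.8 + 0.7 + 1.07 × (0.7 − 1.5) + 0.39 × 3.0
   = 1.8 + 0.7 − 0.856 + 1.17 = 2.81
Deviation = -0.09 − 2.81 = -2.90 pp.

-2.90 pp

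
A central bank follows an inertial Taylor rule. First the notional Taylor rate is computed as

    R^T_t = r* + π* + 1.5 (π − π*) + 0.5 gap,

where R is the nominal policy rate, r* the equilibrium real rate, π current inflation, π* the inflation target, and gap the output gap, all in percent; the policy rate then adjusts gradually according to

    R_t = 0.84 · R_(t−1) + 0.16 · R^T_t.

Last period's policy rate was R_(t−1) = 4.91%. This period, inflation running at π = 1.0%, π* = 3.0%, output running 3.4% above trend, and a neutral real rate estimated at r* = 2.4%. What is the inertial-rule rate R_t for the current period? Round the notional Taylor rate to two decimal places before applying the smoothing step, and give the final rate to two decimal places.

Output 3.4% above potential → gap = 3.4.
R^T_t = 2.4 + 3.0 + 1.5 × (1.0 − 3.0) + 0.5 × 3.4
   = 2.4 + 3 − 3 + 1.7 = 4.10
R_t = 0.84 × 4.91 + 0.16 × 4.10 = 4.1244 + 0.656 = 4.78

4.78%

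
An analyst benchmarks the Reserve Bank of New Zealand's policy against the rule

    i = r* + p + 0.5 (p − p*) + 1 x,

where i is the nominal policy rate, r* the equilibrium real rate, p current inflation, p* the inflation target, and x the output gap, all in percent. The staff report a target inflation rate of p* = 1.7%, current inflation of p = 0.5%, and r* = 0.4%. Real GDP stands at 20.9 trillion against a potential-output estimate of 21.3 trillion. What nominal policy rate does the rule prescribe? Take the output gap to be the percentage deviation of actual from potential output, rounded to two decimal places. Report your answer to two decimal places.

-1.58%

Output gap = 100 × (20.9 − 21.3) / 21.3 = -1.88%.
i = 0.40 + 0.50 + 0.5 × (0.50 − 1.70) + 1 × (-1.88)
   = 0.40 + 0.5 − 0.6 − 1.88 = -1.58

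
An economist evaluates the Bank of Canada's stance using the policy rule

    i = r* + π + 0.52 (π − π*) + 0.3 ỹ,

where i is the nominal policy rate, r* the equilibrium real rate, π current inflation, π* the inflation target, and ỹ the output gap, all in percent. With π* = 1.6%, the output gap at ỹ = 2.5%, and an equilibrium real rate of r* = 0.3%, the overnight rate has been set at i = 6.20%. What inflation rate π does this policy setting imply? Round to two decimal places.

Collecting π: i = r* + (1 + 0.52) π − 0.52 π* + 0.3 ỹ
1.52 π = 6.20 − 0.3 + 0.52 × 1.6 − 0.3 × 2.5 = 5.982
π = 5.982 / 1.52 = 3.94

3.94%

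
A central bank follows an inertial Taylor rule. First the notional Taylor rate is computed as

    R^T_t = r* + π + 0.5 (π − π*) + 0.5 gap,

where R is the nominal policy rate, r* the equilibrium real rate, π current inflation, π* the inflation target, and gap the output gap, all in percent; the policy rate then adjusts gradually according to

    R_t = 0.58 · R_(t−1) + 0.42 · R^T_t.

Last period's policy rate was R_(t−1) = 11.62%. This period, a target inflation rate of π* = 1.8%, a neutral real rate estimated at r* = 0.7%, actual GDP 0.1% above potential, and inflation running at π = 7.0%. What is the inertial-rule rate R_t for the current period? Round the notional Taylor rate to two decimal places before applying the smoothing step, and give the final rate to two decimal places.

Output 0.1% above potential → gap = 0.1.
R^T_t = 0.7 + 7.0 + 0.5 × (7.0 − 1.8) + 0.5 × 0.1
   = 0.7 + 7 + 2.6 + 0.05 = 10.35
R_t = 0.58 × 11.62 + 0.42 × 10.35 = 6.7396 + 4.347 = 11.09

11.09%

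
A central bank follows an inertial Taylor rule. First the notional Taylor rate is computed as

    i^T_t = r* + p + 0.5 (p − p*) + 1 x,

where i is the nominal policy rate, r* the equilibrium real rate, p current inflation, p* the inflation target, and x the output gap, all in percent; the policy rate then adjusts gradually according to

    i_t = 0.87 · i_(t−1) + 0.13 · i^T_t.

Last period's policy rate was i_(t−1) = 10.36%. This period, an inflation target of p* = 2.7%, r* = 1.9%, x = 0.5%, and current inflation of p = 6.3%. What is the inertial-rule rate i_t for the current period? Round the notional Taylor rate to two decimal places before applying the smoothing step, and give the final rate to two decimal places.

10.38%

i^T_t = 1.9 + 6.3 + 0.5 × (6.3 − 2.7) + 1 × 0.5
   = 1.9 + 6.3 + 1.8 + 0.5 = 10.50
i_t = 0.87 × 10.36 + 0.13 × 10.50 = 9.0132 + 1.365 = 10.38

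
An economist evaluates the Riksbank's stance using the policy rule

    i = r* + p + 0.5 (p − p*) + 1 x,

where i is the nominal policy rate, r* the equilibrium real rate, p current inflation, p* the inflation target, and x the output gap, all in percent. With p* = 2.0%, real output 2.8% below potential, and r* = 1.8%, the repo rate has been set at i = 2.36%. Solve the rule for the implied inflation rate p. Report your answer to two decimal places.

Output 2.8% below potential → x = -2.8.
Collecting p: i = r* + (1 + 0.5) p − 0.5 p* + 1 x
1.5 p = 2.36 − 1.8 + 0.5 × 2.0 − 1 × (-2.8) = 4.36
p = 4.36 / 1.5 = 2.91

2.91%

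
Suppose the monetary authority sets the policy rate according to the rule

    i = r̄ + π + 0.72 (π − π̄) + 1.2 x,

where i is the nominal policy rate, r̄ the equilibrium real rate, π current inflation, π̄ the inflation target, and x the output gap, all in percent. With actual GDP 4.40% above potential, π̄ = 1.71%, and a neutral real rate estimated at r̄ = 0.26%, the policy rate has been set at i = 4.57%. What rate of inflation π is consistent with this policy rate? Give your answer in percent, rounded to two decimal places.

0.15%

Output 4.40% above potential → x = 4.40.
Collecting π: i = r̄ + (1 + 0.72) π − 0.72 π̄ + 1.2 x
1.72 π = 4.57 − 0.26 + 0.72 × 1.71 − 1.2 × 4.40 = 0.2612
π = 0.2612 / 1.72 = 0.15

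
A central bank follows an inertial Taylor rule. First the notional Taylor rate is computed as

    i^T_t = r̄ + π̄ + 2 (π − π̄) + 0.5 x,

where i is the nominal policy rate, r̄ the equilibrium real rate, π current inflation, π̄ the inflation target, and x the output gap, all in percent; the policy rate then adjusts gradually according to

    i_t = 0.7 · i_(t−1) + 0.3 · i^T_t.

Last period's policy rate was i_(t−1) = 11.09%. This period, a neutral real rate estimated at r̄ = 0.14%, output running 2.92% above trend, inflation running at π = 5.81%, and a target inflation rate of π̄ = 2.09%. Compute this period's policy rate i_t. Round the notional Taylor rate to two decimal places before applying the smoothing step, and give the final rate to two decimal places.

Output 2.92% above potential → x = 2.92.
i^T_t = 0.14 + 2.09 + 2 × (5.81 − 2.09) + 0.5 × 2.92
   = 0.14 + 2.09 + 7.44 + 1.46 = 11.13
i_t = 0.7 × 11.09 + 0.3 × 11.13 = 7.763 + 3.339 = 11.10

11.10%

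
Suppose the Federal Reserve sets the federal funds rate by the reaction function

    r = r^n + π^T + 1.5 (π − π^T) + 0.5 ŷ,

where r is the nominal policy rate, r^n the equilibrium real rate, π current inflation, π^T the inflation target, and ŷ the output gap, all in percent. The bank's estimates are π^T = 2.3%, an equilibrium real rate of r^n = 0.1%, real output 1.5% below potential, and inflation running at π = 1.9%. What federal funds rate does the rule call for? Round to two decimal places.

Output 1.5% below potential → ŷ = -1.5.
r = 0.1 + 2.3 + 1.5 × (1.9 − 2.3) + 0.5 × (-1.5)
   = 0.1 + 2.3 − 0.6 − 0.75 = 1.05

1.05%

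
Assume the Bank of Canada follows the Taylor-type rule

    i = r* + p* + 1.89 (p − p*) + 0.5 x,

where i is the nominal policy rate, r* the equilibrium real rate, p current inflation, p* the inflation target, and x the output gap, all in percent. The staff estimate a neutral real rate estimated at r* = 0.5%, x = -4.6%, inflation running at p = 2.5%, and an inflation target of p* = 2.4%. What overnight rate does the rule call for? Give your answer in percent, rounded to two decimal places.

i = 0.5 + 2.4 + 1.89 × (2.5 − 2.4) + 0.5 × (-4.6)
   = 0.5 + 2.4 + 0.189 − 2.3 = 0.79

0.79%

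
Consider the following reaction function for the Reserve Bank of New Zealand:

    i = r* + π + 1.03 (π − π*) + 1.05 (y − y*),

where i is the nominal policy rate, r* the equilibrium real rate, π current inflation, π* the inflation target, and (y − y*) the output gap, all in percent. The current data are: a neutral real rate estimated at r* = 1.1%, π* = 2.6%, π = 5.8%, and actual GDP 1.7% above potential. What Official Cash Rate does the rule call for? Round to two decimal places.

Output 1.7% above potential → (y − y*) = 1.7.
i = 1.1 + 5.8 + 1.03 × (5.8 − 2.6) + 1.05 × 1.7
   = 1.1 + 5.8 + 3.296 + 1.785 = 11.98

11.98%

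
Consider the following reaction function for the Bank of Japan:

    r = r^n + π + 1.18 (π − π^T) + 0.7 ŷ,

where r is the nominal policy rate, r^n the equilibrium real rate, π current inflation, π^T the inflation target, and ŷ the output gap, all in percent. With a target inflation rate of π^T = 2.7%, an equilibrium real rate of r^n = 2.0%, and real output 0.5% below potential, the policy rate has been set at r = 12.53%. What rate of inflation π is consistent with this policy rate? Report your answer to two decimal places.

Output 0.5% below potential → ŷ = -0.5.
Collecting π: r = r^n + (1 + 1.18) π − 1.18 π^T + 0.7 ŷ
2.18 π = 12.53 − 2.0 + 1.18 × 2.7 − 0.7 × (-0.5) = 14.066
π = 14.066 / 2.18 = 6.45

6.45%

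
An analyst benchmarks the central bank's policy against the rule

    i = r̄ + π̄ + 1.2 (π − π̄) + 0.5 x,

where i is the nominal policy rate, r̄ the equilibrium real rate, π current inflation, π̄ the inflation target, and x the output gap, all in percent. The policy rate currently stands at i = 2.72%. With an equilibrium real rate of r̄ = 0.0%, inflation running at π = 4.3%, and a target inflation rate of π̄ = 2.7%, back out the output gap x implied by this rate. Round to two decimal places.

0.5 x = 2.72 − 0.0 − 2.7 − 1.2 × (4.3 − 2.7) = -1.9
x = -1.9 / 0.5 = -3.80

-3.80%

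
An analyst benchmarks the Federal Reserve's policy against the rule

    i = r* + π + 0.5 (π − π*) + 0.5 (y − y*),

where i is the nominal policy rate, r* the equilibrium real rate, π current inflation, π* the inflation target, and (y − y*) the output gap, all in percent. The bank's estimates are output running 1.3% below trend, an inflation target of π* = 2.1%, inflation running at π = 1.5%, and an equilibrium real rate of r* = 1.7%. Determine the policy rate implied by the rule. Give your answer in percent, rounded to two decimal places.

2.25%

Output 1.3% below potential → (y − y*) = -1.3.
i = 1.7 + 1.5 + 0.5 × (1.5 − 2.1) + 0.5 × (-1.3)
   = 1.7 + 1.5 − 0.3 − 0.65 = 2.25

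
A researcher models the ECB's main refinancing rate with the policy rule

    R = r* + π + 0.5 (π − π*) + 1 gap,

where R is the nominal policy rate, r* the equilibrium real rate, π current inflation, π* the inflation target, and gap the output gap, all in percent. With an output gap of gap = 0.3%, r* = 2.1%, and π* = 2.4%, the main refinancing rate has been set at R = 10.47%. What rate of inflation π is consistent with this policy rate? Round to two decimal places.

Collecting π: R = r* + (1 + 0.5) π − 0.5 π* + 1 gap
1.5 π = 10.47 − 2.1 + 0.5 × 2.4 − 1 × 0.3 = 9.27
π = 9.27 / 1.5 = 6.18

6.18%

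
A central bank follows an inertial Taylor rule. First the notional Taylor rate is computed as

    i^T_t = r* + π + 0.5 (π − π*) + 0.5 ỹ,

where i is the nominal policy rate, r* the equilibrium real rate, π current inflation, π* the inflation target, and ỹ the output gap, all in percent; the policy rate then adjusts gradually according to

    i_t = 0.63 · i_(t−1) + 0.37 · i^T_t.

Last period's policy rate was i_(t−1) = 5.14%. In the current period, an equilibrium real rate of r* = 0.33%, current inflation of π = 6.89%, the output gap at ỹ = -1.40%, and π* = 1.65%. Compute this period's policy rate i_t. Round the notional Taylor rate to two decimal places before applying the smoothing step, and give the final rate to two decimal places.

i^T_t = 0.33 + 6.89 + 0.5 × (6.89 − 1.65) + 0.5 × (-1.40)
   = 0.33 + 6.89 + 2.62 − 0.7 = 9.14
i_t = 0.63 × 5.14 + 0.37 × 9.14 = 3.2382 + 3.3818 = 6.62

6.62%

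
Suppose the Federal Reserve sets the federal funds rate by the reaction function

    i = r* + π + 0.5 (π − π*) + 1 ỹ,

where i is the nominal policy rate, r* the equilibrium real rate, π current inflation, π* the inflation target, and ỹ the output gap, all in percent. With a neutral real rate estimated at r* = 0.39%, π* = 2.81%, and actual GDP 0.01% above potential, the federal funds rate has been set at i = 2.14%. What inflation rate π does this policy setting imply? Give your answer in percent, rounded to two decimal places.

2.10%

Output 0.01% above potential → ỹ = 0.01.
Collecting π: i = r* + (1 + 0.5) π − 0.5 π* + 1 ỹ
1.5 π = 2.14 − 0.39 + 0.5 × 2.81 − 1 × 0.01 = 3.145
π = 3.145 / 1.5 = 2.10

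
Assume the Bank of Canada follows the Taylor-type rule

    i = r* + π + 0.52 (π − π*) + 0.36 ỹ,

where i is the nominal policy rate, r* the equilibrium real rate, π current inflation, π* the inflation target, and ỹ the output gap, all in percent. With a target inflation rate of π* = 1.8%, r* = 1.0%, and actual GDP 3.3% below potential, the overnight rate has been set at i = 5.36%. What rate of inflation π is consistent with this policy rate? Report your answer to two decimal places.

4.27%

Output 3.3% below potential → ỹ = -3.3.
Collecting π: i = r* + (1 + 0.52) π − 0.52 π* + 0.36 ỹ
1.52 π = 5.36 − 1.0 + 0.52 × 1.8 − 0.36 × (-3.3) = 6.484
π = 6.484 / 1.52 = 4.27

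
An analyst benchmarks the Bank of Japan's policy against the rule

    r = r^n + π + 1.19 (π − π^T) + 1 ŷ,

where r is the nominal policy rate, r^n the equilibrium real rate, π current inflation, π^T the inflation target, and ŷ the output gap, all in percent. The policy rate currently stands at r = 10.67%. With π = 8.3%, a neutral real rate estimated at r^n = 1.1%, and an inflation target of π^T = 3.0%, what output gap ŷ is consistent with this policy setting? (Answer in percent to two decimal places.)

-5.04%

1 ŷ = 10.67 − 1.1 − 8.3 − 1.19 × (8.3 − 3.0) = -5.037
ŷ = -5.037 / 1 = -5.04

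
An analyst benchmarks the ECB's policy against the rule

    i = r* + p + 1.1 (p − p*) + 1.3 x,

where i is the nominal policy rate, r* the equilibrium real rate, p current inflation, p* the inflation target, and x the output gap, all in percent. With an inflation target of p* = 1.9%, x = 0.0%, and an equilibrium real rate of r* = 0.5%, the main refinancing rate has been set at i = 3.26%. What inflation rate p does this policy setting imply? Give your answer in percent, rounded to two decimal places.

Collecting p: i = r* + (1 + 1.1) p − 1.1 p* + 1.3 x
2.1 p = 3.26 − 0.5 + 1.1 × 1.9 − 1.3 × 0.0 = 4.85
p = 4.85 / 2.1 = 2.31

2.31%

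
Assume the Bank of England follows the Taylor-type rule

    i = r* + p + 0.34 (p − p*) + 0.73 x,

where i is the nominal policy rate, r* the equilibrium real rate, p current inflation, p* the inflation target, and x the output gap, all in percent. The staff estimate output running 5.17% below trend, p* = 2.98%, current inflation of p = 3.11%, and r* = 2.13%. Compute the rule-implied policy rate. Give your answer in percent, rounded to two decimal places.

1.51%

Output 5.17% below potential → x = -5.17.
i = 2.13 + 3.11 + 0.34 × (3.11 − 2.98) + 0.73 × (-5.17)
   = 2.13 + 3.11 + 0.0442 − 3.7741 = 1.51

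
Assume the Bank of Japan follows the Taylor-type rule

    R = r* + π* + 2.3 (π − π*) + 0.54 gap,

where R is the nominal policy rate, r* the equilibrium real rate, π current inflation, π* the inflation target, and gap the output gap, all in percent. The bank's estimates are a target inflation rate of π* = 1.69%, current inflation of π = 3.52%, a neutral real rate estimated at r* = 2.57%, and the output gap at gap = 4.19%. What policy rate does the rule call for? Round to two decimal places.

R = 2.57 + 1.69 + 2.3 × (3.52 − 1.69) + 0.54 × 4.19
   = 2.57 + 1.69 + 4.209 + 2.2626 = 10.73

10.73%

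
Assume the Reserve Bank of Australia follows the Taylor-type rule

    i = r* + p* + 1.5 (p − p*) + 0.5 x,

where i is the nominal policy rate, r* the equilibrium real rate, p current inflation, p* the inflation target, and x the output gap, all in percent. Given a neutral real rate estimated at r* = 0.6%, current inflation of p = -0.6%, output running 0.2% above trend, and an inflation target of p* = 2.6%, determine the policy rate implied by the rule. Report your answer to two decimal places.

-1.50%

Output 0.2% above potential → x = 0.2.
i = 0.6 + 2.6 + 1.5 × (-0.6 − 2.6) + 0.5 × 0.2
   = 0.6 + 2.6 − 4.8 + 0.1 = -1.50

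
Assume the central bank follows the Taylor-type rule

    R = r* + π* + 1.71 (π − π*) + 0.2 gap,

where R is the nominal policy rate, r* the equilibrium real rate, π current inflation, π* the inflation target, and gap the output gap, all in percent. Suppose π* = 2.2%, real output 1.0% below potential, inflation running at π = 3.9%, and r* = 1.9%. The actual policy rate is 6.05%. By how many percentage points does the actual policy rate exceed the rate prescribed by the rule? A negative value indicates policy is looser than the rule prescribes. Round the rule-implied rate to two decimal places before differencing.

Output 1.0% below potential → gap = -1.0.
R = 1.9 + 2.2 + 1.71 × (3.9 − 2.2) + 0.2 × (-1.0)
   = 1.9 + 2.2 + 2.907 − 0.2 = 6.81
Deviation = 6.05 − 6.81 = -0.76 pp.

-0.76 pp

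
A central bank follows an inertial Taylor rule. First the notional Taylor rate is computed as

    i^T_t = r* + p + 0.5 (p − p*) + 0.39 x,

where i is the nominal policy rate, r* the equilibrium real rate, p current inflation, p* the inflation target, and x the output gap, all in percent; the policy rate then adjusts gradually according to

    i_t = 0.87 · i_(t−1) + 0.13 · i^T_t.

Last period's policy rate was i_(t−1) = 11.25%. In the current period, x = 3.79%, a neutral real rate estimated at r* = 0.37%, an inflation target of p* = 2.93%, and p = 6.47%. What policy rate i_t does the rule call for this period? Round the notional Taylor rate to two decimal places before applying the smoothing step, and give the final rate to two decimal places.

11.10%

i^T_t = 0.37 + 6.47 + 0.5 × (6.47 − 2.93) + 0.39 × 3.79
   = 0.37 + 6.47 + 1.77 + 1.4781 = 10.09
i_t = 0.87 × 11.25 + 0.13 × 10.09 = 9.7875 + 1.3117 = 11.10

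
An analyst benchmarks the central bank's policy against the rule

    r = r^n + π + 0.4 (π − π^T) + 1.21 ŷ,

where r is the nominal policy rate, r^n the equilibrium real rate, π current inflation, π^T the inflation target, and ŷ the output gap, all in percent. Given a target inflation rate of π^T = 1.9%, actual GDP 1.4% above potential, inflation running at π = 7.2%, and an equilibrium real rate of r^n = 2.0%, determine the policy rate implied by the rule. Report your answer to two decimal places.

13.01%

Output 1.4% above potential → ŷ = 1.4.
r = 2.0 + 7.2 + 0.4 × (7.2 − 1.9) + 1.21 × 1.4
   = 2.0 + 7.2 + 2.12 + 1.694 = 13.01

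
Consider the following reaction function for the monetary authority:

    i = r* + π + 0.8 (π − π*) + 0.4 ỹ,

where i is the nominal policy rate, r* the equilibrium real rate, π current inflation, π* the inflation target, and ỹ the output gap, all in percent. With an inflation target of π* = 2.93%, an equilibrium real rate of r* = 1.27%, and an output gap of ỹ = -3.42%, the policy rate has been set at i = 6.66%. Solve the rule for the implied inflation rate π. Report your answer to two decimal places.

Collecting π: i = r* + (1 + 0.8) π − 0.8 π* + 0.4 ỹ
1.8 π = 6.66 − 1.27 + 0.8 × 2.93 − 0.4 × (-3.42) = 9.102
π = 9.102 / 1.8 = 5.06

5.06%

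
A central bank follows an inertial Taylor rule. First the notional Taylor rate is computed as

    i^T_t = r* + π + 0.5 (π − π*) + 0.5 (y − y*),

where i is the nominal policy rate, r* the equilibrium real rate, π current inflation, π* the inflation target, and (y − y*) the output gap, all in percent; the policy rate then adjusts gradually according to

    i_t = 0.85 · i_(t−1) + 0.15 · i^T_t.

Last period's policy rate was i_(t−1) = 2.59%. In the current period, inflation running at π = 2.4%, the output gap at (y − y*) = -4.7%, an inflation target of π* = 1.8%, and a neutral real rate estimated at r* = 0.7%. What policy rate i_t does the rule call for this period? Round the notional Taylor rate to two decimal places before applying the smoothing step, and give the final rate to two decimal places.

i^T_t = 0.7 + 2.4 + 0.5 × (2.4 − 1.8) + 0.5 × (-4.7)
   = 0.7 + 2.4 + 0.3 − 2.35 = 1.05
i_t = 0.85 × 2.59 + 0.15 × 1.05 = 2.2015 + 0.1575 = 2.36

2.36%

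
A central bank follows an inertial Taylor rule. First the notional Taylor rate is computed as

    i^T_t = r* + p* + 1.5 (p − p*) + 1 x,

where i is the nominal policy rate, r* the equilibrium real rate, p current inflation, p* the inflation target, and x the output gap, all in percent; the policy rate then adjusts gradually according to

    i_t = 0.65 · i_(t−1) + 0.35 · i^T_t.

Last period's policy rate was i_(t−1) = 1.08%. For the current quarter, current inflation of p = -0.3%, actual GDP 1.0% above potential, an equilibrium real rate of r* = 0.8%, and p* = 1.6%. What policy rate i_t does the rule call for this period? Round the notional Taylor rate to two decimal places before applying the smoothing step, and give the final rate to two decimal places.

Output 1.0% above potential → x = 1.0.
i^T_t = 0.8 + 1.6 + 1.5 × (-0.3 − 1.6) + 1 × 1.0
   = 0.8 + 1.6 − 2.85 + 1 = 0.55
i_t = 0.65 × 1.08 + 0.35 × 0.55 = 0.702 + 0.1925 = 0.89

0.89%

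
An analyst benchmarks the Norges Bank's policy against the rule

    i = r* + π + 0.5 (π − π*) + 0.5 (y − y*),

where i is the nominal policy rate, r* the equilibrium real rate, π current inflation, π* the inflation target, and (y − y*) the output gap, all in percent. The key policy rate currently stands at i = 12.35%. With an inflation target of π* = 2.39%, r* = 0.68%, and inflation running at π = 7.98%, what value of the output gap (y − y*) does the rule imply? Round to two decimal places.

0.5 (y − y*) = 12.35 − 0.68 − 7.98 − 0.5 × (7.98 − 2.39) = 0.895
(y − y*) = 0.895 / 0.5 = 1.79

1.79%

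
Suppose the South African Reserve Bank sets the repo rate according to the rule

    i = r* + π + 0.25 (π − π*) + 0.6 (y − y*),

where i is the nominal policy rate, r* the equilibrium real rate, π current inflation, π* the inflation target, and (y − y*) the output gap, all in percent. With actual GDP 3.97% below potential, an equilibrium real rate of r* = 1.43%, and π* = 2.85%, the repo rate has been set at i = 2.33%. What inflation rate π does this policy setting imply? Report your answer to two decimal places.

Output 3.97% below potential → (y − y*) = -3.97.
Collecting π: i = r* + (1 + 0.25) π − 0.25 π* + 0.6 (y − y*)
1.25 π = 2.33 − 1.43 + 0.25 × 2.85 − 0.6 × (-3.97) = 3.9945
π = 3.9945 / 1.25 = 3.20

3.20%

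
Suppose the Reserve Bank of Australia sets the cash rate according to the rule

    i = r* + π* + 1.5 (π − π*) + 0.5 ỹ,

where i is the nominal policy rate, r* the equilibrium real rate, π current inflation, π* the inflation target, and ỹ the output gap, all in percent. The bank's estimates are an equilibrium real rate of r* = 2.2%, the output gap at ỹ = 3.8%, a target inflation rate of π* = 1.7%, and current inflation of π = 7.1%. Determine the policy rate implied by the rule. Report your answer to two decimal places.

i = 2.2 + 1.7 + 1.5 × (7.1 − 1.7) + 0.5 × 3.8
   = 2.2 + 1.7 + 8.1 + 1.9 = 13.90

13.90%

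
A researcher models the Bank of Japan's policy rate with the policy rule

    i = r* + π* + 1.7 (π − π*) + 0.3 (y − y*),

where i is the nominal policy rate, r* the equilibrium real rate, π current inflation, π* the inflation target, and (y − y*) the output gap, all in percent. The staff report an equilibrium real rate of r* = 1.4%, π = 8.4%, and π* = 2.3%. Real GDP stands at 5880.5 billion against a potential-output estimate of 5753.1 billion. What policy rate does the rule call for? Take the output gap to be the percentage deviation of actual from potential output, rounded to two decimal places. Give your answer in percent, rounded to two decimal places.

Output gap = 100 × (5880.5 − 5753.1) / 5753.1 = 2.21%.
i = 1.40 + 2.30 + 1.7 × (8.40 − 2.30) + 0.3 × 2.21
   = 1.40 + 2.3 + 10.37 + 0.663 = 14.73

14.73%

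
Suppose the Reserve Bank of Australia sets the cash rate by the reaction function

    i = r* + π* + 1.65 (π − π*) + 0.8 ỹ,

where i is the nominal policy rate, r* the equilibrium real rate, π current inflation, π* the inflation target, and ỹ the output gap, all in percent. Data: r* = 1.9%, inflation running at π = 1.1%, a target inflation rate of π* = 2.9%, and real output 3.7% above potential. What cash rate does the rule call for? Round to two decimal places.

4.79%

Output 3.7% above potential → ỹ = 3.7.
i = 1.9 + 2.9 + 1.65 × (1.1 − 2.9) + 0.8 × 3.7
   = 1.9 + 2.9 − 2.97 + 2.96 = 4.79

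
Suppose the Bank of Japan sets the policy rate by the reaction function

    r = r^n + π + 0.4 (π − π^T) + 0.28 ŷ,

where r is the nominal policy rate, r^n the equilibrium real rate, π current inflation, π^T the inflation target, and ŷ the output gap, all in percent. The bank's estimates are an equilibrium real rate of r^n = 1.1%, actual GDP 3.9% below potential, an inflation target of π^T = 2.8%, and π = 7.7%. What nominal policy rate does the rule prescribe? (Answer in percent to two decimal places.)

Output 3.9% below potential → ŷ = -3.9.
r = 1.1 + 7.7 + 0.4 × (7.7 − 2.8) + 0.28 × (-3.9)
   = 1.1 + 7.7 + 1.96 − 1.092 = 9.67

9.67%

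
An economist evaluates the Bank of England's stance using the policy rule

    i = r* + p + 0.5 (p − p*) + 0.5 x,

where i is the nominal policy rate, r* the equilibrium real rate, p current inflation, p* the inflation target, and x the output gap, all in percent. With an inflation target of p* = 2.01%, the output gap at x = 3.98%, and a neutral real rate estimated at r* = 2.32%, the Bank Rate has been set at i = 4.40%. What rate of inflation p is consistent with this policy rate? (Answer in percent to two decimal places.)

Collecting p: i = r* + (1 + 0.5) p − 0.5 p* + 0.5 x
1.5 p = 4.40 − 2.32 + 0.5 × 2.01 − 0.5 × 3.98 = 1.095
p = 1.095 / 1.5 = 0.73

0.73%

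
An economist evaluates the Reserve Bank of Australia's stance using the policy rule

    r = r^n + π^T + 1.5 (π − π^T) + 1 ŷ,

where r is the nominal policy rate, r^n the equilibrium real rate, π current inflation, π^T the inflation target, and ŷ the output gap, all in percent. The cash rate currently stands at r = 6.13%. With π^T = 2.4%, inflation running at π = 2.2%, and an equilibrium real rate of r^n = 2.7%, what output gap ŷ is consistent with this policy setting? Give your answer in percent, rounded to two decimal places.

1.33%

1 ŷ = 6.13 − 2.7 − 2.4 − 1.5 × (2.2 − 2.4) = 1.33
ŷ = 1.33 / 1 = 1.33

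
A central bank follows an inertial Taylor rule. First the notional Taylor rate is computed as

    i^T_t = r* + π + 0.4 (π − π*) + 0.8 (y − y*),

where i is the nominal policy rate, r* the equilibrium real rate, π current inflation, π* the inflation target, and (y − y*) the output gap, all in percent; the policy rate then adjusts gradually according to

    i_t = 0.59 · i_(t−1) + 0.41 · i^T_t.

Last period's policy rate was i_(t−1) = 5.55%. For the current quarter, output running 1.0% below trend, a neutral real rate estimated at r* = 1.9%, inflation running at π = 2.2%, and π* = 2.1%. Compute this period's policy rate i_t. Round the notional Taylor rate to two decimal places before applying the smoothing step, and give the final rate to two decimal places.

4.64%

Output 1.0% below potential → (y − y*) = -1.0.
i^T_t = 1.9 + 2.2 + 0.4 × (2.2 − 2.1) + 0.8 × (-1.0)
   = 1.9 + 2.2 + 0.04 − 0.8 = 3.34
i_t = 0.59 × 5.55 + 0.41 × 3.34 = 3.2745 + 1.3694 = 4.64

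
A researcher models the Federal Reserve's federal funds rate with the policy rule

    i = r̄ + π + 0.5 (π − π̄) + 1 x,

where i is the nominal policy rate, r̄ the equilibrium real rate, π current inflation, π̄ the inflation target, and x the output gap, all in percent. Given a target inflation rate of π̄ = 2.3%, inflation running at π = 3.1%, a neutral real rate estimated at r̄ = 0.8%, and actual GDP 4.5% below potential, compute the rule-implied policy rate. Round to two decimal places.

-0.20%

Output 4.5% below potential → x = -4.5.
i = 0.8 + 3.1 + 0.5 × (3.1 − 2.3) + 1 × (-4.5)
   = 0.8 + 3.1 + 0.4 − 4.5 = -0.20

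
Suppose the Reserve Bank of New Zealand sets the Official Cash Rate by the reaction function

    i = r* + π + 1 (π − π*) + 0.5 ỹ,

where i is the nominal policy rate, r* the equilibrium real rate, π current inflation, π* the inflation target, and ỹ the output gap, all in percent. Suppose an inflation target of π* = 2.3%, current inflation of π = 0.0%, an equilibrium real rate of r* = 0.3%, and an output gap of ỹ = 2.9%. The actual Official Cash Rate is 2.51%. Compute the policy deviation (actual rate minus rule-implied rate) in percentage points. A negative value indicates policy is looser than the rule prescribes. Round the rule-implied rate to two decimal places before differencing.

3.06 pp

i = 0.3 + 0.0 + 1 × (0.0 − 2.3) + 0.5 × 2.9
   = 0.3 + 0 − 2.3 + 1.45 = -0.55
Deviation = 2.51 − (-0.55) = 3.06 pp.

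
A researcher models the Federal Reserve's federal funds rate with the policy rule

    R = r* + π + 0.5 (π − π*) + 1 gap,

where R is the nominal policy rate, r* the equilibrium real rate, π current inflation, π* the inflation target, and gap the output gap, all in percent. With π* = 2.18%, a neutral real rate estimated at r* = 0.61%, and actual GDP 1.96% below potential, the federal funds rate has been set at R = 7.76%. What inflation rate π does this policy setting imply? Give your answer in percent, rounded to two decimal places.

Output 1.96% below potential → gap = -1.96.
Collecting π: R = r* + (1 + 0.5) π − 0.5 π* + 1 gap
1.5 π = 7.76 − 0.61 + 0.5 × 2.18 − 1 × (-1.96) = 10.2
π = 10.2 / 1.5 = 6.80

6.80%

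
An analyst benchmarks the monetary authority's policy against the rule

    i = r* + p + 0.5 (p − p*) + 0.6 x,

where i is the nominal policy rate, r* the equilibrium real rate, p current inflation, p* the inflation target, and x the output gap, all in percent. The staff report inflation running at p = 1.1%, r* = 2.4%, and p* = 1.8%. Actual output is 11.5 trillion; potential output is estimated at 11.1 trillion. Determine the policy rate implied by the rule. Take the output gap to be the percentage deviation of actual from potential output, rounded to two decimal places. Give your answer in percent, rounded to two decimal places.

5.31%

Output gap = 100 × (11.5 − 11.1) / 11.1 = 3.60%.
i = 2.40 + 1.10 + 0.5 × (1.10 − 1.80) + 0.6 × 3.60
   = 2.40 + 1.1 − 0.35 + 2.16 = 5.31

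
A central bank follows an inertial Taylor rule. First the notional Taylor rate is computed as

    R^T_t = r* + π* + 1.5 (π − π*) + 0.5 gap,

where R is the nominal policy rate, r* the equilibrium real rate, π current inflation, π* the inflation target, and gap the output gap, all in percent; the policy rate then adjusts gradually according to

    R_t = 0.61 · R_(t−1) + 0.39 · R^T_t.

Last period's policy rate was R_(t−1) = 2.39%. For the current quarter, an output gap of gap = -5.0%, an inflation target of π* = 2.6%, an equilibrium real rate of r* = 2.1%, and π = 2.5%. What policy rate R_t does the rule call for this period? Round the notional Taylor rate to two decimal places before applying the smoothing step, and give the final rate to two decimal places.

2.26%

R^T_t = 2.1 + 2.6 + 1.5 × (2.5 − 2.6) + 0.5 × (-5.0)
   = 2.1 + 2.6 − 0.15 − 2.5 = 2.05
R_t = 0.61 × 2.39 + 0.39 × 2.05 = 1.4579 + 0.7995 = 2.26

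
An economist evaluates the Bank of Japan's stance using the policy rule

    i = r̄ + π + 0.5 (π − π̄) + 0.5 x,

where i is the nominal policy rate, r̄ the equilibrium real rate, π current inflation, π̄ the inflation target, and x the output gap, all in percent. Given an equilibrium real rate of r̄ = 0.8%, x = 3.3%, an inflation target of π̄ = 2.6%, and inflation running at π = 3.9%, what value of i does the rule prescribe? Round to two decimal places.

7.00%

i = 0.8 + 3.9 + 0.5 × (3.9 − 2.6) + 0.5 × 3.3
   = 0.8 + 3.9 + 0.65 + 1.65 = 7.00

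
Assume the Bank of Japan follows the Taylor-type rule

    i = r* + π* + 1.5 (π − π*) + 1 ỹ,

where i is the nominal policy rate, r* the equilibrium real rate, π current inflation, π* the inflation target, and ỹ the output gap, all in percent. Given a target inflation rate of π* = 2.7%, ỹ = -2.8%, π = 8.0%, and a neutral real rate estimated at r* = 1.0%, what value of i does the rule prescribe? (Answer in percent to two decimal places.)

8.85%

i = 1.0 + 2.7 + 1.5 × (8.0 − 2.7) + 1 × (-2.8)
   = 1.0 + 2.7 + 7.95 − 2.8 = 8.85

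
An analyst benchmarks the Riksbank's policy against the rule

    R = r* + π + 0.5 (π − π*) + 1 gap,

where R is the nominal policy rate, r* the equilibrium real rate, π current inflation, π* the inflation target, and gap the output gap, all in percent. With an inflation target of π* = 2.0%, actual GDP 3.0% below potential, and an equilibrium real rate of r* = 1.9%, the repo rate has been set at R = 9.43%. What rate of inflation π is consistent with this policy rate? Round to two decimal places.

Output 3.0% below potential → gap = -3.0.
Collecting π: R = r* + (1 + 0.5) π − 0.5 π* + 1 gap
1.5 π = 9.43 − 1.9 + 0.5 × 2.0 − 1 × (-3.0) = 11.53
π = 11.53 / 1.5 = 7.69

7.69%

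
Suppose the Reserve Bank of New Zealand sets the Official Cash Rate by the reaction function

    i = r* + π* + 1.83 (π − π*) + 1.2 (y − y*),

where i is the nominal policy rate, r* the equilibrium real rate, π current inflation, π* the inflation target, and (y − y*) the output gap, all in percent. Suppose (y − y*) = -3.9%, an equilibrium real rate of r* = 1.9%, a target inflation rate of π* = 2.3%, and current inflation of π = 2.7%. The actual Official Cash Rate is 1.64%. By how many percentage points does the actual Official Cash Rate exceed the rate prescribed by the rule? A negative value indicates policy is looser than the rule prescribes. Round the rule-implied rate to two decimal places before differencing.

1.39 pp

i = 1.9 + 2.3 + 1.83 × (2.7 − 2.3) + 1.2 × (-3.9)
   = 1.9 + 2.3 + 0.732 − 4.68 = 0.25
Deviation = 1.64 − 0.25 = 1.39 pp.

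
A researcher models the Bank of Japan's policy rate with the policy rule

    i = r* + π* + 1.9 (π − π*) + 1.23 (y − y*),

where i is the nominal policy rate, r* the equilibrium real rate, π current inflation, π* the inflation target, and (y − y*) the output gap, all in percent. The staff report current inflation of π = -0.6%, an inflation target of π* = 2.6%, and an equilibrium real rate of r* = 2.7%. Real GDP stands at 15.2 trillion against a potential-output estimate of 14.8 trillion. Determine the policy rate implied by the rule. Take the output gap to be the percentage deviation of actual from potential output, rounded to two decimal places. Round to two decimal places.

2.54%

Output gap = 100 × (15.2 − 14.8) / 14.8 = 2.70%.
i = 2.70 + 2.60 + 1.9 × (-0.60 − 2.60) + 1.23 × 2.70
   = 2.70 + 2.6 − 6.08 + 3.321 = 2.54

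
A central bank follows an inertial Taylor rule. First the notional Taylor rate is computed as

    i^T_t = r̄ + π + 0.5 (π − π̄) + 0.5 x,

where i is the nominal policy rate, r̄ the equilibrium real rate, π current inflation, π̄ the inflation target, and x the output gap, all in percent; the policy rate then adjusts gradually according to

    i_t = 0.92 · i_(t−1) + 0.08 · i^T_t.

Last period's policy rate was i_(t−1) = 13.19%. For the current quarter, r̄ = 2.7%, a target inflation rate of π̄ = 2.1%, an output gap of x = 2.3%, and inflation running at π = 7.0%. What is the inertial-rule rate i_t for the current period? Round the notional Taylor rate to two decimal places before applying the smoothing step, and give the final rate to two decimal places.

i^T_t = 2.7 + 7.0 + 0.5 × (7.0 − 2.1) + 0.5 × 2.3
   = 2.7 + 7 + 2.45 + 1.15 = 13.30
i_t = 0.92 × 13.19 + 0.08 × 13.30 = 12.1348 + 1.064 = 13.20

13.20%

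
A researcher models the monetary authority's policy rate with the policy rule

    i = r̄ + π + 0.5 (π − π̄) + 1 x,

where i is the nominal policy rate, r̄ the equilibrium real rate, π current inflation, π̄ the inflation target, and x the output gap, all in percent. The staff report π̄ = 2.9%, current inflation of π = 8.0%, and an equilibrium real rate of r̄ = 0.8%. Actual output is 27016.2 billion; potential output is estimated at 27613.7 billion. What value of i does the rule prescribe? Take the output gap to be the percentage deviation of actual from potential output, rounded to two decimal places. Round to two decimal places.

9.19%

Output gap = 100 × (27016.2 − 27613.7) / 27613.7 = -2.16%.
i = 0.80 + 8.00 + 0.5 × (8.00 − 2.90) + 1 × (-2.16)
   = 0.80 + 8 + 2.55 − 2.16 = 9.19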